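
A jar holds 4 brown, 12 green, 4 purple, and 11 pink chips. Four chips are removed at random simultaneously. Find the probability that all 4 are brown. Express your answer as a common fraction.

Unordered draws without replacement: count favorable combinations over C(31,4).
Favorable = C(4,4) · C(12,0) · C(4,0) · C(11,0) = 1; total = C(31,4) = 31465.
P = 1/31465 = 1/31465 ≈ 0.0000.

1/31465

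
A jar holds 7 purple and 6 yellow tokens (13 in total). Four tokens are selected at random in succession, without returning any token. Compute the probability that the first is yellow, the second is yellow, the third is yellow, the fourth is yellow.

3/143

Multiply the conditional probability of each draw in order, without replacement, so each draw removes one from its color and from the total.
P = (6/13) · (5/12) · (4/11) · (3/10) = 3/143 ≈ 0.0210.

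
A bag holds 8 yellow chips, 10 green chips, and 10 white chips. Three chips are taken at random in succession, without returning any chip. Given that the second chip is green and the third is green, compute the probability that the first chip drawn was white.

P(first=white and the second chip is green and the third is green) = (10/28)·(10/27)·(9/26) = 25/546.
P(E) = Σ over first color = 10/273 + 10/273 + 25/546 = 5/42.
By Bayes, P(first=white | E) = 25/546 / 5/42 = 5/13 ≈ 0.3846.

5/13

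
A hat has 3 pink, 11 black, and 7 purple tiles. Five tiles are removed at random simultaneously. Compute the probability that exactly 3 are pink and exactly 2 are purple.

Unordered draws without replacement: count favorable combinations over C(21,5).
Favorable = C(3,3) · C(11,0) · C(7,2) = 21; total = C(21,5) = 20349.
P = 21/20349 = 1/969 ≈ 0.0010.

1/969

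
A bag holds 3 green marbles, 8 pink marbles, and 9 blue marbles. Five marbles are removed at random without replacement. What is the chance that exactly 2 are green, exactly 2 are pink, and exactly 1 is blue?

Unordered draws without replacement: count favorable combinations over C(20,5).
Favorable = C(3,2) · C(8,2) · C(9,1) = 756; total = C(20,5) = 15504.
P = 756/15504 = 63/1292 ≈ 0.0488.

63/1292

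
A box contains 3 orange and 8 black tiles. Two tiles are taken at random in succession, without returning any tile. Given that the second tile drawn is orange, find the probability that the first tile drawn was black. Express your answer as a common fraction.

P(first=black and the second tile drawn is orange) = (8/11)·(3/10) = 12/55.
P(the second tile drawn is orange) = Σ over first color = 3/55 + 12/55 = 3/11.
By Bayes, P(first=black | the second tile drawn is orange) = 12/55 / 3/11 = 4/5 ≈ 0.8000.

4/5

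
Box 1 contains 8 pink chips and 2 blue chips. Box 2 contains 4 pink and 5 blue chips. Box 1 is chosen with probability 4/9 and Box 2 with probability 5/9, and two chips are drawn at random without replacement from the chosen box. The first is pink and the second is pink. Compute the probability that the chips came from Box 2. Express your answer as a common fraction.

P(E | Box 1) = 28/45; P(E | Box 2) = 1/6.
P(E) = 4/9·28/45 + 5/9·1/6 = 299/810.
By Bayes' rule, P(Box 2 | E) = 5/54 / 299/810 = 75/299 ≈ 0.2508.

75/299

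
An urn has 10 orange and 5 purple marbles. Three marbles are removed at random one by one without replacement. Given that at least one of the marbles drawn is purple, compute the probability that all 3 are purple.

2/67

P(all 3 purple) = C(5,3)/C(15,3) = 2/91; P(at least one purple) = 1 − C(10,3)/C(15,3) = 67/91.
Since 'all 3 purple' ⊆ 'at least one purple', P(all 3 | at least one) = 2/91 / 67/91 = 2/67 ≈ 0.0299.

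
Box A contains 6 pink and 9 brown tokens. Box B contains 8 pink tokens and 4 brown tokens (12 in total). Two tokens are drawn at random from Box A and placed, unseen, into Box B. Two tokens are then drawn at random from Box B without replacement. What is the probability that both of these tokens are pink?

Condition on how many of the transferred tokens are pink (from Box A: 6 pink of 15; then Box B has 14 total).
  0 pink: C(6,0)C(9,2)/C(15,2) = 12/35; then P = C(8,2)/C(14,2) = 4/13
  1 pink: C(6,1)C(9,1)/C(15,2) = 18/35; then P = C(9,2)/C(14,2) = 36/91
  2 pink: C(6,2)C(9,0)/C(15,2) = 1/7; then P = C(10,2)/C(14,2) = 45/91
P(both pink) = 93/245 ≈ 0.3796.

93/245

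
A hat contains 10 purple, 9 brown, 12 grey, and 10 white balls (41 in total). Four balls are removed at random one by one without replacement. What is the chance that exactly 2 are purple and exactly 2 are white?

Unordered draws without replacement: count favorable combinations over C(41,4).
Favorable = C(10,2) · C(9,0) · C(12,0) · C(10,2) = 2025; total = C(41,4) = 101270.
P = 2025/101270 = 405/20254 ≈ 0.0200.

405/20254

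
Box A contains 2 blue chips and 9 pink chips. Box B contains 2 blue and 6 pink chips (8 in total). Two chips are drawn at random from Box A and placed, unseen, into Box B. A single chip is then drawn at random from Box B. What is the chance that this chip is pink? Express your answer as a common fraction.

42/55

Condition on how many of the transferred chips are pink (from Box A: 9 pink of 11; then Box B has 10 total).
  0 pink: C(9,0)C(2,2)/C(11,2) = 1/55; then P = 6/10
  1 pink: C(9,1)C(2,1)/C(11,2) = 18/55; then P = 7/10
  2 pink: C(9,2)C(2,0)/C(11,2) = 36/55; then P = 8/10
P(pink from Box B) = 42/55 ≈ 0.7636.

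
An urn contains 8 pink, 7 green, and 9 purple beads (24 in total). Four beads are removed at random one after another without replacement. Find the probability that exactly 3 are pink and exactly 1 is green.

Unordered draws without replacement: count favorable combinations over C(24,4).
Favorable = C(8,3) · C(7,1) · C(9,0) = 392; total = C(24,4) = 10626.
P = 392/10626 = 28/759 ≈ 0.0369.

28/759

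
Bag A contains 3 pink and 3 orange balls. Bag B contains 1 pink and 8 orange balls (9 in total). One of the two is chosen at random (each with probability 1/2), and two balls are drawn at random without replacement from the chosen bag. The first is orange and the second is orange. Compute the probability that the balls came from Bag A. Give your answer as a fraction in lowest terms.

P(E | Bag A) = 1/5; P(E | Bag B) = 7/9.
P(E) = 1/2·1/5 + 1/2·7/9 = 22/45.
By Bayes' rule, P(Bag A | E) = 1/10 / 22/45 = 9/44 ≈ 0.2045.

9/44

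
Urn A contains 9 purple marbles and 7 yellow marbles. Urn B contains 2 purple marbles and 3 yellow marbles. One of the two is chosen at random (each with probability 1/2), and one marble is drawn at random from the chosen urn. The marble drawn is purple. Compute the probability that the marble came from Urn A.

P(purple | Urn A) = 9/16; P(purple | Urn B) = 2/5.
P(purple) = 1/2·9/16 + 1/2·2/5 = 77/160.
By Bayes' rule, P(Urn A | purple) = 9/32 / 77/160 = 45/77 ≈ 0.5844.

45/77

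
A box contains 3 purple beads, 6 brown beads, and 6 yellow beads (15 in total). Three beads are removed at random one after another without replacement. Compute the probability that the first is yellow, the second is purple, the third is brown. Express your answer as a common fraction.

18/455

Multiply the conditional probability of each draw in order, without replacement, so each draw removes one from its color and from the total.
P = (6/15) · (3/14) · (6/13) = 18/455 ≈ 0.0396.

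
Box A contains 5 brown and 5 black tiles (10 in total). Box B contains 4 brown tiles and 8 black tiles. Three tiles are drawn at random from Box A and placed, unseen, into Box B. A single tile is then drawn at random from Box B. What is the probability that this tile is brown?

11/30

Condition on how many of the transferred tiles are brown (from Box A: 5 brown of 10; then Box B has 15 total).
  0 brown: C(5,0)C(5,3)/C(10,3) = 1/12; then P = 4/15
  1 brown: C(5,1)C(5,2)/C(10,3) = 5/12; then P = 5/15
  2 brown: C(5,2)C(5,1)/C(10,3) = 5/12; then P = 6/15
  3 brown: C(5,3)C(5,0)/C(10,3) = 1/12; then P = 7/15
P(brown from Box B) = 11/30 ≈ 0.3667.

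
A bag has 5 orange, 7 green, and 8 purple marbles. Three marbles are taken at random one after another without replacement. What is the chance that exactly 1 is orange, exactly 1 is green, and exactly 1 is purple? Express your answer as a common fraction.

14/57

Unordered draws without replacement: count favorable combinations over C(20,3).
Favorable = C(5,1) · C(7,1) · C(8,1) = 280; total = C(20,3) = 1140.
P = 280/1140 = 14/57 ≈ 0.2456.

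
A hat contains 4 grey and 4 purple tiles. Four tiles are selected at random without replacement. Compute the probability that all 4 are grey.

1/70

Unordered draws without replacement: count favorable combinations over C(8,4).
Favorable = C(4,4) · C(4,0) = 1; total = C(8,4) = 70.
P = 1/70 = 1/70 ≈ 0.0143.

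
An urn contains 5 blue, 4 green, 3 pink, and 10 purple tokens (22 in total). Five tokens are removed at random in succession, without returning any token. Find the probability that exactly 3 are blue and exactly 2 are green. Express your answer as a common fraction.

Unordered draws without replacement: count favorable combinations over C(22,5).
Favorable = C(5,3) · C(4,2) · C(3,0) · C(10,0) = 60; total = C(22,5) = 26334.
P = 60/26334 = 10/4389 ≈ 0.0023.

10/4389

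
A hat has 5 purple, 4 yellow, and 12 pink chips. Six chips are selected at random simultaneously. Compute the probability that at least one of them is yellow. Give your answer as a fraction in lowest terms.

Use the complement: P(at least one yellow) = 1 − P(no yellow).
P(none) = C(17,6)/C(21,6) = 12376/54264.
So P = 1 − 12376/54264 = 44/57 ≈ 0.7719.

44/57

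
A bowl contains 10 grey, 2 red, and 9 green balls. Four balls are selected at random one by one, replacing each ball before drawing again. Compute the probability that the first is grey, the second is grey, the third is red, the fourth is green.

Multiply the conditional probability of each draw in order, with replacement (the composition resets each draw).
P = (10/21) · (10/21) · (2/21) · (9/21) = 200/21609 ≈ 0.0093.

200/21609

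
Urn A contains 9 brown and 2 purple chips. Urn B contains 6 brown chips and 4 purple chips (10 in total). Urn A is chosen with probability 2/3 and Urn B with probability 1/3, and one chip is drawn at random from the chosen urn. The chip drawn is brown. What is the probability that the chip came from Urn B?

11/41

P(brown | Urn A) = 9/11; P(brown | Urn B) = 3/5.
P(brown) = 2/3·9/11 + 1/3·3/5 = 41/55.
By Bayes' rule, P(Urn B | brown) = 1/5 / 41/55 = 11/41 ≈ 0.2683.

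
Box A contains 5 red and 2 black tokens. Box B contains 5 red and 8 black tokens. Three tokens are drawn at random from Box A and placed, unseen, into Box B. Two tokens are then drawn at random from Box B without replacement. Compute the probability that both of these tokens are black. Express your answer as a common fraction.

7/24

Condition on how many of the transferred tokens are black (from Box A: 2 black of 7; then Box B has 16 total).
  0 black: C(2,0)C(5,3)/C(7,3) = 2/7; then P = C(8,2)/C(16,2) = 7/30
  1 black: C(2,1)C(5,2)/C(7,3) = 4/7; then P = C(9,2)/C(16,2) = 3/10
  2 black: C(2,2)C(5,1)/C(7,3) = 1/7; then P = C(10,2)/C(16,2) = 3/8
P(both black) = 7/24 ≈ 0.2917.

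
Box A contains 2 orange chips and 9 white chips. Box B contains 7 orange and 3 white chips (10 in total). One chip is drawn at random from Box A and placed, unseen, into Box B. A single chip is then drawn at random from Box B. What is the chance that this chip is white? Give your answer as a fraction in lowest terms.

42/121

Condition on how many of the transferred chips are white (from Box A: 9 white of 11; then Box B has 11 total).
  0 white: C(9,0)C(2,1)/C(11,1) = 2/11; then P = 3/11
  1 white: C(9,1)C(2,0)/C(11,1) = 9/11; then P = 4/11
P(white from Box B) = 42/121 ≈ 0.3471.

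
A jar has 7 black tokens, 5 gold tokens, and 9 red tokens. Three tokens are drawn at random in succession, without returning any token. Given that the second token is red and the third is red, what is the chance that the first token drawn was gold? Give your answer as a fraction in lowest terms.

5/19

P(first=gold and the second token is red and the third is red) = (5/21)·(9/20)·(8/19) = 6/133.
P(E) = Σ over first color = 6/95 + 6/133 + 6/95 = 6/35.
By Bayes, P(first=gold | E) = 6/133 / 6/35 = 5/19 ≈ 0.2632.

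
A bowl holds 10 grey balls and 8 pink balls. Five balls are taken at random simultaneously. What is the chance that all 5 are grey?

1/34

Unordered draws without replacement: count favorable combinations over C(18,5).
Favorable = C(10,5) · C(8,0) = 252; total = C(18,5) = 8568.
P = 252/8568 = 1/34 ≈ 0.0294.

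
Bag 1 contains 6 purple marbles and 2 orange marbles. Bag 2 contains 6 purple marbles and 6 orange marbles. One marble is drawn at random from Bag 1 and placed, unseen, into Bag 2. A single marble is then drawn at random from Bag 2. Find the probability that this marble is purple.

27/52

Condition on how many of the transferred marbles are purple (from Bag 1: 6 purple of 8; then Bag 2 has 13 total).
  0 purple: C(6,0)C(2,1)/C(8,1) = 1/4; then P = 6/13
  1 purple: C(6,1)C(2,0)/C(8,1) = 3/4; then P = 7/13
P(purple from Bag 2) = 27/52 ≈ 0.5192.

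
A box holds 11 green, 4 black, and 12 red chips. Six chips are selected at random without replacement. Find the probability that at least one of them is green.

Use the complement: P(at least one green) = 1 − P(no green).
P(none) = C(16,6)/C(27,6) = 8008/296010.
So P = 1 − 8008/296010 = 1007/1035 ≈ 0.9729.

1007/1035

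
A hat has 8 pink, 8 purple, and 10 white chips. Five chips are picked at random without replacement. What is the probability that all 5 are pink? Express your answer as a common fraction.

Unordered draws without replacement: count favorable combinations over C(26,5).
Favorable = C(8,5) · C(8,0) · C(10,0) = 56; total = C(26,5) = 65780.
P = 56/65780 = 14/16445 ≈ 0.0009.

14/16445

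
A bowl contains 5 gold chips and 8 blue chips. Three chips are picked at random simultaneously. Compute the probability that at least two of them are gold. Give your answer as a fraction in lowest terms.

Sum the hypergeometric tail for j = 2,…,3 gold chips.
Favorable = C(5,2)·C(8,1) + C(5,3)·C(8,0) = 90; total = C(13,3) = 286.
P = 90/286 = 45/143 ≈ 0.3147.

45/143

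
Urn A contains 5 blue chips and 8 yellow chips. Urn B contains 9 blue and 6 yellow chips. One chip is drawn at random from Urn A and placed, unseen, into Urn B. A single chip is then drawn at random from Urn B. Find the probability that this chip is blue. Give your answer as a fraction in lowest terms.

Condition on how many of the transferred chips are blue (from Urn A: 5 blue of 13; then Urn B has 16 total).
  0 blue: C(5,0)C(8,1)/C(13,1) = 8/13; then P = 9/16
  1 blue: C(5,1)C(8,0)/C(13,1) = 5/13; then P = 10/16
P(blue from Urn B) = 61/104 ≈ 0.5865.

61/104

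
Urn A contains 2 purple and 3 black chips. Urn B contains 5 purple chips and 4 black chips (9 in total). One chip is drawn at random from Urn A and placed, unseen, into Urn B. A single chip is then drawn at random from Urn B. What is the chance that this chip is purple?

27/50

Condition on how many of the transferred chips are purple (from Urn A: 2 purple of 5; then Urn B has 10 total).
  0 purple: C(2,0)C(3,1)/C(5,1) = 3/5; then P = 5/10
  1 purple: C(2,1)C(3,0)/C(5,1) = 2/5; then P = 6/10
P(purple from Urn B) = 27/50 ≈ 0.5400.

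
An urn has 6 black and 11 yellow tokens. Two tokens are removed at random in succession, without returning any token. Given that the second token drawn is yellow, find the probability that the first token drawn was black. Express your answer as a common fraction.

P(first=black and the second token drawn is yellow) = (6/17)·(11/16) = 33/136.
P(the second token drawn is yellow) = Σ over first color = 33/136 + 55/136 = 11/17.
By Bayes, P(first=black | the second token drawn is yellow) = 33/136 / 11/17 = 3/8 ≈ 0.3750.

3/8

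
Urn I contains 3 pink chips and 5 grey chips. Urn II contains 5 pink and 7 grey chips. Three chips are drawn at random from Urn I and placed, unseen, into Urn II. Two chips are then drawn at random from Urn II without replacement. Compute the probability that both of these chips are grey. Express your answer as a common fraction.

Condition on how many of the transferred chips are grey (from Urn I: 5 grey of 8; then Urn II has 15 total).
  0 grey: C(5,0)C(3,3)/C(8,3) = 1/56; then P = C(7,2)/C(15,2) = 1/5
  1 grey: C(5,1)C(3,2)/C(8,3) = 15/56; then P = C(8,2)/C(15,2) = 4/15
  2 grey: C(5,2)C(3,1)/C(8,3) = 15/28; then P = C(9,2)/C(15,2) = 12/35
  3 grey: C(5,3)C(3,0)/C(8,3) = 5/28; then P = C(10,2)/C(15,2) = 3/7
P(both grey) = 657/1960 ≈ 0.3352.

657/1960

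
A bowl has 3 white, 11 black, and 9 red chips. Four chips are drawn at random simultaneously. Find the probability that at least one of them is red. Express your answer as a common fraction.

Use the complement: P(at least one red) = 1 − P(no red).
P(none) = C(14,4)/C(23,4) = 1001/8855.
So P = 1 − 1001/8855 = 102/115 ≈ 0.8870.

102/115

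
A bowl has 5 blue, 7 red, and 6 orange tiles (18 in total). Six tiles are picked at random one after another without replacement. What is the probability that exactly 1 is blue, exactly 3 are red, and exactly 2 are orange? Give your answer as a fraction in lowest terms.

Unordered draws without replacement: count favorable combinations over C(18,6).
Favorable = C(5,1) · C(7,3) · C(6,2) = 2625; total = C(18,6) = 18564.
P = 2625/18564 = 125/884 ≈ 0.1414.

125/884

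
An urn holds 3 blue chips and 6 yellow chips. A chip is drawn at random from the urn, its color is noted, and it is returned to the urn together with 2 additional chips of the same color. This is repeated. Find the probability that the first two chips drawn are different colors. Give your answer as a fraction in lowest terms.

4/11

Either yellow then blue, or blue then yellow; after the first draw the total is 11.
P = (6/9)·(3/11) + (3/9)·(6/11) = 4/11 ≈ 0.3636.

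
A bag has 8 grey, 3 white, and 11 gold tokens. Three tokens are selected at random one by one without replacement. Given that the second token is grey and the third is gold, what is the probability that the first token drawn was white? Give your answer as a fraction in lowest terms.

P(first=white and the second token is grey and the third is gold) = (3/22)·(8/21)·(11/20) = 1/35.
P(E) = Σ over first color = 1/15 + 1/35 + 2/21 = 4/21.
By Bayes, P(first=white | E) = 1/35 / 4/21 = 3/20 ≈ 0.1500.

3/20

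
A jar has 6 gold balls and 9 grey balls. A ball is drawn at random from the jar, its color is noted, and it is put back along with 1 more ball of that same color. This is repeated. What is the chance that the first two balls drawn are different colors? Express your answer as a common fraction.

9/20

Either gold then grey, or grey then gold; after the first draw the total is 16.
P = (6/15)·(9/16) + (9/15)·(6/16) = 9/20 ≈ 0.4500.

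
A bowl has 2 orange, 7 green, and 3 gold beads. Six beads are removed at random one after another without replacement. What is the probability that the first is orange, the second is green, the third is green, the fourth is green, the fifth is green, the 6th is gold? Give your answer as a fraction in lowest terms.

Multiply the conditional probability of each draw in order, without replacement, so each draw removes one from its color and from the total.
P = (2/12) · (7/11) · (6/10) · (5/9) · (4/8) · (3/7) = 1/132 ≈ 0.0076.

1/132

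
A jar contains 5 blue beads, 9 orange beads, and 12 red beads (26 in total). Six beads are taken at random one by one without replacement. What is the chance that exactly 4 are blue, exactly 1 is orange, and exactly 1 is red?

Unordered draws without replacement: count favorable combinations over C(26,6).
Favorable = C(5,4) · C(9,1) · C(12,1) = 540; total = C(26,6) = 230230.
P = 540/230230 = 54/23023 ≈ 0.0023.

54/23023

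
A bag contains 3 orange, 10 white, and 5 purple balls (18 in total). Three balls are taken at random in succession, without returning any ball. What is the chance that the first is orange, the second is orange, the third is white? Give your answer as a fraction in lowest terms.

Multiply the conditional probability of each draw in order, without replacement, so each draw removes one from its color and from the total.
P = (3/18) · (2/17) · (10/16) = 5/408 ≈ 0.0123.

5/408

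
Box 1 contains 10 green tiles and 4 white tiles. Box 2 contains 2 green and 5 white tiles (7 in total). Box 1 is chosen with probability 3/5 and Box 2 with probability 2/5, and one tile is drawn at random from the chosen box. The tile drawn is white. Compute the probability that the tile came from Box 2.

5/8

P(white | Box 1) = 2/7; P(white | Box 2) = 5/7.
P(white) = 3/5·2/7 + 2/5·5/7 = 16/35.
By Bayes' rule, P(Box 2 | white) = 2/7 / 16/35 = 5/8 ≈ 0.6250.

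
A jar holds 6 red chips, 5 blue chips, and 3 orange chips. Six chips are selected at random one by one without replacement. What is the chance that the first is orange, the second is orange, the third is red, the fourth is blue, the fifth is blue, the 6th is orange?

1/3003

Multiply the conditional probability of each draw in order, without replacement, so each draw removes one from its color and from the total.
P = (3/14) · (2/13) · (6/12) · (5/11) · (4/10) · (1/9) = 1/3003 ≈ 0.0003.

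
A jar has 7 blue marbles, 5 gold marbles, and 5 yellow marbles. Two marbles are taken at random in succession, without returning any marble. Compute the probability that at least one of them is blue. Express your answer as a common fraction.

Use the complement: P(at least one blue) = 1 − P(no blue).
P(none) = C(10,2)/C(17,2) = 45/136.
So P = 1 − 45/136 = 91/136 ≈ 0.6691.

91/136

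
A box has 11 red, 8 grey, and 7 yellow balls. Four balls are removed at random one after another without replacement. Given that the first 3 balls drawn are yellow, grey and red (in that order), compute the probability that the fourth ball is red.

10/23

After removing 1 red, 1 grey, 1 yellow, the box has 10 red out of 23 remaining.
P(fourth is red | given) = 10/23 ≈ 0.4348.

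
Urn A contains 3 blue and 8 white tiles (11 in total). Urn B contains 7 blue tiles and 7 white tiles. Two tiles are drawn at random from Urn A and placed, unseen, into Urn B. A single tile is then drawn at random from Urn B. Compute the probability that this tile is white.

93/176

Condition on how many of the transferred tiles are white (from Urn A: 8 white of 11; then Urn B has 16 total).
  0 white: C(8,0)C(3,2)/C(11,2) = 3/55; then P = 7/16
  1 white: C(8,1)C(3,1)/C(11,2) = 24/55; then P = 8/16
  2 white: C(8,2)C(3,0)/C(11,2) = 28/55; then P = 9/16
P(white from Urn B) = 93/176 ≈ 0.5284.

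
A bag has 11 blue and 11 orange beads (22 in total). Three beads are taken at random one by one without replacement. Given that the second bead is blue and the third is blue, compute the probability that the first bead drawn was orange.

11/20

P(first=orange and the second bead is blue and the third is blue) = (11/22)·(11/21)·(10/20) = 11/84.
P(E) = Σ over first color = 3/28 + 11/84 = 5/21.
By Bayes, P(first=orange | E) = 11/84 / 5/21 = 11/20 ≈ 0.5500.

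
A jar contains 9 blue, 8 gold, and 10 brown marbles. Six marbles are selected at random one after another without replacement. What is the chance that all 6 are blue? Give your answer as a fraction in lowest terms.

Unordered draws without replacement: count favorable combinations over C(27,6).
Favorable = C(9,6) · C(8,0) · C(10,0) = 84; total = C(27,6) = 296010.
P = 84/296010 = 14/49335 ≈ 0.0003.

14/49335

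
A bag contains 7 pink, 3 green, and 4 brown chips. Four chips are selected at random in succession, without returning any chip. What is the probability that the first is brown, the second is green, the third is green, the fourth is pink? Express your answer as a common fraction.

Multiply the conditional probability of each draw in order, without replacement, so each draw removes one from its color and from the total.
P = (4/14) · (3/13) · (2/12) · (7/11) = 1/143 ≈ 0.0070.

1/143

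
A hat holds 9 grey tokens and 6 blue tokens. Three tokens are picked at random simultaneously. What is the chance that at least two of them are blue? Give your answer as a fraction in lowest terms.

Sum the hypergeometric tail for j = 2,…,3 blue tokens.
Favorable = C(6,2)·C(9,1) + C(6,3)·C(9,0) = 155; total = C(15,3) = 455.
P = 155/455 = 31/91 ≈ 0.3407.

31/91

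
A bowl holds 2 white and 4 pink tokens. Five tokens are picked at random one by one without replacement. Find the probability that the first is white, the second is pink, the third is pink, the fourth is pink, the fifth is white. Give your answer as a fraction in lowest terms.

Multiply the conditional probability of each draw in order, without replacement, so each draw removes one from its color and from the total.
P = (2/6) · (4/5) · (3/4) · (2/3) · (1/2) = 1/15 ≈ 0.0667.

1/15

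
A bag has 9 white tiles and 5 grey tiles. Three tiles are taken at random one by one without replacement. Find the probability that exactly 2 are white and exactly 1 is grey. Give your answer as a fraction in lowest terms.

Unordered draws without replacement: count favorable combinations over C(14,3).
Favorable = C(9,2) · C(5,1) = 180; total = C(14,3) = 364.
P = 180/364 = 45/91 ≈ 0.4945.

45/91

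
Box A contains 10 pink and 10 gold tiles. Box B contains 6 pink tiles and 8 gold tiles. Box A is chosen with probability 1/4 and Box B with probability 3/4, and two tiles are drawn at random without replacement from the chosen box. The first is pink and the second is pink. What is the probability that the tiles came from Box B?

190/281

P(E | Box A) = 9/38; P(E | Box B) = 15/91.
P(E) = 1/4·9/38 + 3/4·15/91 = 2529/13832.
By Bayes' rule, P(Box B | E) = 45/364 / 2529/13832 = 190/281 ≈ 0.6762.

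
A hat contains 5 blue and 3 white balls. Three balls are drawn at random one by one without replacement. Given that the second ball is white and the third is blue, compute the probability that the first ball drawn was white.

P(first=white and the second ball is white and the third is blue) = (3/8)·(2/7)·(5/6) = 5/56.
P(E) = Σ over first color = 5/28 + 5/56 = 15/56.
By Bayes, P(first=white | E) = 5/56 / 15/56 = 1/3 ≈ 0.3333.

1/3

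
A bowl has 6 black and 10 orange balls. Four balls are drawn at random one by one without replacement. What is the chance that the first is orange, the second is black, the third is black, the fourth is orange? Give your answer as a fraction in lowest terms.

Multiply the conditional probability of each draw in order, without replacement, so each draw removes one from its color and from the total.
P = (10/16) · (6/15) · (5/14) · (9/13) = 45/728 ≈ 0.0618.

45/728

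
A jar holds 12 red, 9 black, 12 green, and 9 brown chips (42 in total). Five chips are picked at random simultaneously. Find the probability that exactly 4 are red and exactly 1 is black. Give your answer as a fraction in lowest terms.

1485/283556

Unordered draws without replacement: count favorable combinations over C(42,5).
Favorable = C(12,4) · C(9,1) · C(12,0) · C(9,0) = 4455; total = C(42,5) = 850668.
P = 4455/850668 = 1485/283556 ≈ 0.0052.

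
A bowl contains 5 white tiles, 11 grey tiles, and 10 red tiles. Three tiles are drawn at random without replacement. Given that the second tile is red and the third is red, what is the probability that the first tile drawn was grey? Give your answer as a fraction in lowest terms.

11/24

P(first=grey and the second tile is red and the third is red) = (11/26)·(10/25)·(9/24) = 33/520.
P(E) = Σ over first color = 3/104 + 33/520 + 3/65 = 9/65.
By Bayes, P(first=grey | E) = 33/520 / 9/65 = 11/24 ≈ 0.4583.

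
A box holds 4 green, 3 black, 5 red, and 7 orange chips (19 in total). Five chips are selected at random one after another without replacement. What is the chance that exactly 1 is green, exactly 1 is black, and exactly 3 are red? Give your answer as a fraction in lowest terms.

10/969

Unordered draws without replacement: count favorable combinations over C(19,5).
Favorable = C(4,1) · C(3,1) · C(5,3) · C(7,0) = 120; total = C(19,5) = 11628.
P = 120/11628 = 10/969 ≈ 0.0103.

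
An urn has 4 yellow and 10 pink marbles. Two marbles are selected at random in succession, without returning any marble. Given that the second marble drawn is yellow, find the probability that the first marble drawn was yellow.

P(first=yellow and the second marble drawn is yellow) = (4/14)·(3/13) = 6/91.
P(the second marble drawn is yellow) = Σ over first color = 6/91 + 20/91 = 2/7.
By Bayes, P(first=yellow | the second marble drawn is yellow) = 6/91 / 2/7 = 3/13 ≈ 0.2308.

3/13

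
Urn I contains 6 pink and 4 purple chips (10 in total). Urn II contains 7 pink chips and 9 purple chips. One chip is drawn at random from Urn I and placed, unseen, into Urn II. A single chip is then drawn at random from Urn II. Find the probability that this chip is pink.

Condition on how many of the transferred chips are pink (from Urn I: 6 pink of 10; then Urn II has 17 total).
  0 pink: C(6,0)C(4,1)/C(10,1) = 2/5; then P = 7/17
  1 pink: C(6,1)C(4,0)/C(10,1) = 3/5; then P = 8/17
P(pink from Urn II) = 38/85 ≈ 0.4471.

38/85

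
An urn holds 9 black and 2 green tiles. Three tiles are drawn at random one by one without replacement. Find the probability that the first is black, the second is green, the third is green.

1/55

Multiply the conditional probability of each draw in order, without replacement, so each draw removes one from its color and from the total.
P = (9/11) · (2/10) · (1/9) = 1/55 ≈ 0.0182.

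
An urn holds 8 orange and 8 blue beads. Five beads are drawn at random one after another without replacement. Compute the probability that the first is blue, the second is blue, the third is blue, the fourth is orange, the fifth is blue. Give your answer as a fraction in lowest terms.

Multiply the conditional probability of each draw in order, without replacement, so each draw removes one from its color and from the total.
P = (8/16) · (7/15) · (6/14) · (8/13) · (5/12) = 1/39 ≈ 0.0256.

1/39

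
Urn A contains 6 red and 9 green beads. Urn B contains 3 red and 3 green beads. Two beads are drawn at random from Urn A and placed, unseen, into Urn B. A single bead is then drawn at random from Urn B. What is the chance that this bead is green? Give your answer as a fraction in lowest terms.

Condition on how many of the transferred beads are green (from Urn A: 9 green of 15; then Urn B has 8 total).
  0 green: C(9,0)C(6,2)/C(15,2) = 1/7; then P = 3/8
  1 green: C(9,1)C(6,1)/C(15,2) = 18/35; then P = 4/8
  2 green: C(9,2)C(6,0)/C(15,2) = 12/35; then P = 5/8
P(green from Urn B) = 21/40 ≈ 0.5250.

21/40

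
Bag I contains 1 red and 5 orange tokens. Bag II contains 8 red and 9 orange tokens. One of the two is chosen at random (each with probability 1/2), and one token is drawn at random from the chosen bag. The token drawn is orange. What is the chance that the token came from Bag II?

P(orange | Bag I) = 5/6; P(orange | Bag II) = 9/17.
P(orange) = 1/2·5/6 + 1/2·9/17 = 139/204.
By Bayes' rule, P(Bag II | orange) = 9/34 / 139/204 = 54/139 ≈ 0.3885.

54/139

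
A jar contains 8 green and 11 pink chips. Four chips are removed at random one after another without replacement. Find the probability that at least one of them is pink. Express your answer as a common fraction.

1903/1938

Use the complement: P(at least one pink) = 1 − P(no pink).
P(none) = C(8,4)/C(19,4) = 70/3876.
So P = 1 − 70/3876 = 1903/1938 ≈ 0.9819.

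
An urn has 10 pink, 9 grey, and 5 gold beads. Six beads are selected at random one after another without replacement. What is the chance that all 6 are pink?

15/9614

Unordered draws without replacement: count favorable combinations over C(24,6).
Favorable = C(10,6) · C(9,0) · C(5,0) = 210; total = C(24,6) = 134596.
P = 210/134596 = 15/9614 ≈ 0.0016.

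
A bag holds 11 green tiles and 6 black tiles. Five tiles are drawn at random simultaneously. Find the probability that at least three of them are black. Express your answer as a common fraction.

1271/6188

Sum the hypergeometric tail for j = 3,…,5 black tiles.
Favorable = C(6,3)·C(11,2) + C(6,4)·C(11,1) + C(6,5)·C(11,0) = 1271; total = C(17,5) = 6188.
P = 1271/6188 = 1271/6188 ≈ 0.2054.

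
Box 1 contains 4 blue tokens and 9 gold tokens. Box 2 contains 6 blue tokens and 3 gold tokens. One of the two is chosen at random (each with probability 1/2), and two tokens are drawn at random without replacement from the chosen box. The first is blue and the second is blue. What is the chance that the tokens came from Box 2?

P(E | Box 1) = 1/13; P(E | Box 2) = 5/12.
P(E) = 1/2·1/13 + 1/2·5/12 = 77/312.
By Bayes' rule, P(Box 2 | E) = 5/24 / 77/312 = 65/77 ≈ 0.8442.

65/77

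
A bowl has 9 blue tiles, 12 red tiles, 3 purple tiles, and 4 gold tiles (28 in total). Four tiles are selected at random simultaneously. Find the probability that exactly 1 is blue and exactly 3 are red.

Unordered draws without replacement: count favorable combinations over C(28,4).
Favorable = C(9,1) · C(12,3) · C(3,0) · C(4,0) = 1980; total = C(28,4) = 20475.
P = 1980/20475 = 44/455 ≈ 0.0967.

44/455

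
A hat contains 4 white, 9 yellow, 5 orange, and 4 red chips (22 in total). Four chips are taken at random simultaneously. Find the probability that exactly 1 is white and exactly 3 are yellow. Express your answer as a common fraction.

Unordered draws without replacement: count favorable combinations over C(22,4).
Favorable = C(4,1) · C(9,3) · C(5,0) · C(4,0) = 336; total = C(22,4) = 7315.
P = 336/7315 = 48/1045 ≈ 0.0459.

48/1045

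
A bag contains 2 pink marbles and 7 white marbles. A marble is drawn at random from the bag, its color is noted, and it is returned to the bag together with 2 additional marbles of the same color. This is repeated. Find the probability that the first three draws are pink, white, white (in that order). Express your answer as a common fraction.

Track the composition after each reinforcement of +2.
P = (2/9) · (7/11) · (9/13) = 14/143 ≈ 0.0979.

14/143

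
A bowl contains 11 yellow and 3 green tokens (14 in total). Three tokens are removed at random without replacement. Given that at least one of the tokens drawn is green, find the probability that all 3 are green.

1/199

P(all 3 green) = C(3,3)/C(14,3) = 1/364; P(at least one green) = 1 − C(11,3)/C(14,3) = 199/364.
Since 'all 3 green' ⊆ 'at least one green', P(all 3 | at least one) = 1/364 / 199/364 = 1/199 ≈ 0.0050.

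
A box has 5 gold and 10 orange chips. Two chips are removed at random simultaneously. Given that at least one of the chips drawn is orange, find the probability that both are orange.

P(both orange) = C(10,2)/C(15,2) = 3/7; P(at least one orange) = 1 − C(5,2)/C(15,2) = 19/21.
Since 'both orange' ⊆ 'at least one orange', P(both | at least one) = 3/7 / 19/21 = 9/19 ≈ 0.4737.

9/19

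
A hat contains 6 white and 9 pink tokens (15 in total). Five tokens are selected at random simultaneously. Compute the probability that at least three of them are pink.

102/143

Sum the hypergeometric tail for j = 3,…,5 pink tokens.
Favorable = C(9,3)·C(6,2) + C(9,4)·C(6,1) + C(9,5)·C(6,0) = 2142; total = C(15,5) = 3003.
P = 2142/3003 = 102/143 ≈ 0.7133.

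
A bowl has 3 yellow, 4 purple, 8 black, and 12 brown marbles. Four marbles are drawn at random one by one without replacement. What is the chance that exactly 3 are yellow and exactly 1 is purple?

2/8775

Unordered draws without replacement: count favorable combinations over C(27,4).
Favorable = C(3,3) · C(4,1) · C(8,0) · C(12,0) = 4; total = C(27,4) = 17550.
P = 4/17550 = 2/8775 ≈ 0.0002.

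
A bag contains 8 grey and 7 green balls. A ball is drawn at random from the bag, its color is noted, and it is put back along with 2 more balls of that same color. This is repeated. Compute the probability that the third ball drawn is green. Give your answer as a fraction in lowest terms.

Sum over the four possibilities for the first two draws (green/not-green each), tracking how the green count and total change by +2 per draw.
P(third is green) = 7/15 ≈ 0.4667. (In a Pólya urn every draw has the same marginal probability 7/15.)

7/15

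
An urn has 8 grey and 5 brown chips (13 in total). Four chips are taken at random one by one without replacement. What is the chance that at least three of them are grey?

Sum the hypergeometric tail for j = 3,…,4 grey chips.
Favorable = C(8,3)·C(5,1) + C(8,4)·C(5,0) = 350; total = C(13,4) = 715.
P = 350/715 = 70/143 ≈ 0.4895.

70/143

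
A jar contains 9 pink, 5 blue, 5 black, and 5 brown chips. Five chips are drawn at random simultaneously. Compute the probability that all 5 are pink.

Unordered draws without replacement: count favorable combinations over C(24,5).
Favorable = C(9,5) · C(5,0) · C(5,0) · C(5,0) = 126; total = C(24,5) = 42504.
P = 126/42504 = 3/1012 ≈ 0.0030.

3/1012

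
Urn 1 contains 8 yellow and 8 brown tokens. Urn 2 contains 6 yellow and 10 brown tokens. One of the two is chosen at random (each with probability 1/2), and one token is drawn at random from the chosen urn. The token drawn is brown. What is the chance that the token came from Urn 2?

5/9

P(brown | Urn 1) = 1/2; P(brown | Urn 2) = 5/8.
P(brown) = 1/2·1/2 + 1/2·5/8 = 9/16.
By Bayes' rule, P(Urn 2 | brown) = 5/16 / 9/16 = 5/9 ≈ 0.5556.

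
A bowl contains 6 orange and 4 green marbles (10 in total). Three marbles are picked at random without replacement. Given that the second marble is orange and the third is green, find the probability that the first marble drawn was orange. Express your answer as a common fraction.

P(first=orange and the second marble is orange and the third is green) = (6/10)·(5/9)·(4/8) = 1/6.
P(E) = Σ over first color = 1/6 + 1/10 = 4/15.
By Bayes, P(first=orange | E) = 1/6 / 4/15 = 5/8 ≈ 0.6250.

5/8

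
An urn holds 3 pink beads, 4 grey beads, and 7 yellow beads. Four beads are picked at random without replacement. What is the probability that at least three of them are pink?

Sum the hypergeometric tail for j = 3,…,3 pink beads.
Favorable = C(3,3)·C(11,1) = 11; total = C(14,4) = 1001.
P = 11/1001 = 1/91 ≈ 0.0110.

1/91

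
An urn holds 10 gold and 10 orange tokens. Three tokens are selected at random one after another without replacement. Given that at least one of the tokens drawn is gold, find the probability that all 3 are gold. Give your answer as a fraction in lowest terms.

P(all 3 gold) = C(10,3)/C(20,3) = 2/19; P(at least one gold) = 1 − C(10,3)/C(20,3) = 17/19.
Since 'all 3 gold' ⊆ 'at least one gold', P(all 3 | at least one) = 2/19 / 17/19 = 2/17 ≈ 0.1176.

2/17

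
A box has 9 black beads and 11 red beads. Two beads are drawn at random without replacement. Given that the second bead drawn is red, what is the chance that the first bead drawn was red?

P(first=red and the second bead drawn is red) = (11/20)·(10/19) = 11/38.
P(the second bead drawn is red) = Σ over first color = 99/380 + 11/38 = 11/20.
By Bayes, P(first=red | the second bead drawn is red) = 11/38 / 11/20 = 10/19 ≈ 0.5263.

10/19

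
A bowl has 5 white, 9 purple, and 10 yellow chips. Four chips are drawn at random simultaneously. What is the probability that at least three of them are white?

Sum the hypergeometric tail for j = 3,…,4 white chips.
Favorable = C(5,3)·C(19,1) + C(5,4)·C(19,0) = 195; total = C(24,4) = 10626.
P = 195/10626 = 65/3542 ≈ 0.0184.

65/3542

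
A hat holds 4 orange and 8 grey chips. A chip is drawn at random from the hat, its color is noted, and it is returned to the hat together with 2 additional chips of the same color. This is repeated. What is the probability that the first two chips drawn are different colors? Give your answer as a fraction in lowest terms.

8/21

Either grey then orange, or orange then grey; after the first draw the total is 14.
P = (8/12)·(4/14) + (4/12)·(8/14) = 8/21 ≈ 0.3810.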